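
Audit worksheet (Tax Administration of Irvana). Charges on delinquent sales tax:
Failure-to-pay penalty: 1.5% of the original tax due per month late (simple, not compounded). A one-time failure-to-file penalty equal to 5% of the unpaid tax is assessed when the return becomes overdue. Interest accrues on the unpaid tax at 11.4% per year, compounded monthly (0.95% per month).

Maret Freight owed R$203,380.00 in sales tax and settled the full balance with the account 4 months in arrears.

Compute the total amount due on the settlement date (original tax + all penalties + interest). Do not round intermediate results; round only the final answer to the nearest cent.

Failure-to-file penalty: 5% × R$203,380.00 = R$10,169.00
Failure-to-pay penalty = 1.5% × R$203,380.00 × 4 mo = R$12,202.80
Interest: R$203,380.00 × ((1 + 0.0095)^4 − 1) = R$203,380.00 × 0.0385449… = R$7,839.2694…
Total = R$203,380.00 + R$22,371.8000 + R$7,839.2694… = R$233,591.07

R$233,591.07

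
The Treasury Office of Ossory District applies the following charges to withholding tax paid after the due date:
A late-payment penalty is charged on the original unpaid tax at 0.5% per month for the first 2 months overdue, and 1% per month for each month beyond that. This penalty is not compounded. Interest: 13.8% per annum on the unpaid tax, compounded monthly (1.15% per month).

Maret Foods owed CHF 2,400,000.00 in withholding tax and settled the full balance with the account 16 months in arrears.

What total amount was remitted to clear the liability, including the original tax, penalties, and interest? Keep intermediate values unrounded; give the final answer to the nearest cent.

CHF 3,241,810.61

Penalty, months 1–2: 2 × 0.5% × CHF 2,400,000.00 = CHF 24,000.00
Penalty, months 3–16: 14 × 1% × CHF 2,400,000.00 = CHF 336,000.00
Interest: CHF 2,400,000.00 × ((1 + 0.0115)^16 − 1) = CHF 2,400,000.00 × 0.2007544… = CHF 481,810.6063…
Total = CHF 2,400,000.00 + CHF 360,000.0000 + CHF 481,810.6063… = CHF 3,241,810.61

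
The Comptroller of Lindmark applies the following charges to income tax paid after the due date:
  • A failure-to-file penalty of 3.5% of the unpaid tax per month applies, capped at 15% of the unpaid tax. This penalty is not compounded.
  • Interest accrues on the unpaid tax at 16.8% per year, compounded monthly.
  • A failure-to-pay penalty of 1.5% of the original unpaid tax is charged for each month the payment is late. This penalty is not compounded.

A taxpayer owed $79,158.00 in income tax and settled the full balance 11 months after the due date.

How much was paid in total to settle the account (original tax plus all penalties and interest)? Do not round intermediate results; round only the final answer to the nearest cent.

$117,173.29

Failure-to-file: 11 × 3.5% × $79,158.00 = $30,475.83, capped at 15% × $79,158.00 = $11,873.70
Failure-to-pay penalty = 1.5% × $79,158.00 × 11 mo = $13,061.07
Interest (16.8%/yr ÷ 12 = 1.4%/month): $79,158.00 × ((1 + 0.014)^11 − 1) = $13,080.5183…
Total = $79,158.00 + $24,934.7700 + $13,080.5183… = $117,173.29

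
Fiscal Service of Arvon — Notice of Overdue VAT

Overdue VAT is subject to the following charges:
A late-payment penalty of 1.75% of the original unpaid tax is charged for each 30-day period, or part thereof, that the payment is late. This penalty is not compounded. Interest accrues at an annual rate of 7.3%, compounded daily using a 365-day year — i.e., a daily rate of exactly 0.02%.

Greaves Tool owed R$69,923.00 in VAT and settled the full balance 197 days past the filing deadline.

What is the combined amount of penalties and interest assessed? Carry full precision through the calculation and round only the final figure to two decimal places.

R$11,375.24

Penalty periods: ⌈197/30⌉ = 7; penalty = 7 × 1.75% × R$69,923.00 = R$8,565.57…
Interest: R$69,923.00 × ((1 + 0.0002)^197 − 1) = R$69,923.00 × 0.04018238… = R$2,809.6724…
Penalties + interest = R$8,565.5675 + R$2,809.6724… = R$11,375.24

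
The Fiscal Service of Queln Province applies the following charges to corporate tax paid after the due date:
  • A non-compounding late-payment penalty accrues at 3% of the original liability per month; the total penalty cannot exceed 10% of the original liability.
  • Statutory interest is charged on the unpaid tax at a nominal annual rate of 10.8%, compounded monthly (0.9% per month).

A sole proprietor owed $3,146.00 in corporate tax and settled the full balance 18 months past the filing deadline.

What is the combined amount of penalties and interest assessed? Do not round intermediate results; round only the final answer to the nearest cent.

Penalty (uncapped): 18 × 3% × $3,146.00 = $1,698.84; cap = 10% × $3,146.00 = $314.60 → penalty = $314.60
Interest: $3,146.00 × ((1 + 0.009)^18 − 1) = $3,146.00 × 0.1750085… = $550.5766…
Penalties + interest = $314.6000 + $550.5766… = $865.18

$865.18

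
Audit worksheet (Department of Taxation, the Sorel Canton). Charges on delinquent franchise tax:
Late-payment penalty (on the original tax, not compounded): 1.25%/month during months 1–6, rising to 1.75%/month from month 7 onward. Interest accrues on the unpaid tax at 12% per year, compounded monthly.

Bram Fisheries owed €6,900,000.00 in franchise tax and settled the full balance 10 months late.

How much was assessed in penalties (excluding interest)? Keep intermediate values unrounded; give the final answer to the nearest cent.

Penalty, months 1–6: 6 × 1.25% × €6,900,000.00 = €517,500.00
Penalty, months 7–10: 4 × 1.75% × €6,900,000.00 = €483,000.00
Total penalty = €517,500.00 + €483,000.00 = €1,000,500.00

€1,000,500.00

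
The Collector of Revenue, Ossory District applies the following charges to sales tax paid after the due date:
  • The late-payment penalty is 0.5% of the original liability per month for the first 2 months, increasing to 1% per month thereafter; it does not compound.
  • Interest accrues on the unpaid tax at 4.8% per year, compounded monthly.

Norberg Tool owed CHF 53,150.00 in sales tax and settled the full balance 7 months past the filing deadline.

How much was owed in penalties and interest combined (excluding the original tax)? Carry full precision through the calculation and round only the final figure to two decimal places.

Penalty, months 1–2: 2 × 0.5% × CHF 53,150.00 = CHF 531.50
Penalty, months 3–7: 5 × 1% × CHF 53,150.00 = CHF 2,657.50
Interest (4.8%/yr ÷ 12 = 0.4%/month): CHF 53,150.00 × ((1 + 0.004)^7 − 1) = CHF 1,506.1779…
Penalties + interest = CHF 3,189.0000 + CHF 1,506.1779… = CHF 4,695.18

CHF 4,695.18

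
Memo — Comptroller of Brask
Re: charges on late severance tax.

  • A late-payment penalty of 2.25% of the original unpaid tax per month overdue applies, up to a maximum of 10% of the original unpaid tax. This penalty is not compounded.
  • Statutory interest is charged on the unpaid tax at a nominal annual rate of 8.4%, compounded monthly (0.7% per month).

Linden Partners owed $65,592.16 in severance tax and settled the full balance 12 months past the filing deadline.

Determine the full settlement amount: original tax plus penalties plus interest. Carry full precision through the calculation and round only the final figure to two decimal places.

$77,878.27

Penalty (uncapped): 12 × 2.25% × $65,592.16 = $17,709.88…; cap = 10% × $65,592.16 = $6,559.22… → penalty = $6,559.22…
Interest: $65,592.16 × ((1 + 0.007)^12 − 1) = $65,592.16 × 0.0873107… = $5,726.8949…
Total = $65,592.16 + $6,559.2160 + $5,726.8949… = $77,878.27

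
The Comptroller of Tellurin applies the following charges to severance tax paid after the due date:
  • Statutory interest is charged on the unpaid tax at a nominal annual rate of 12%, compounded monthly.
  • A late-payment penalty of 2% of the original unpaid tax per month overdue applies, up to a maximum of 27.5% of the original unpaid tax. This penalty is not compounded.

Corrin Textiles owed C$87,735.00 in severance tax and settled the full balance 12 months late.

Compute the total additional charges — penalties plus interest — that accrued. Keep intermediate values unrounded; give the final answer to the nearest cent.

Penalty: 12 × 2% × C$87,735.00 = C$21,056.40 (below the 27.5% cap of C$24,127.13…)
Interest (12%/yr ÷ 12 = 1%/month): C$87,735.00 × ((1 + 0.01)^12 − 1) = C$11,126.9940…
Penalties + interest = C$21,056.4000 + C$11,126.9940… = C$32,183.39

C$32,183.39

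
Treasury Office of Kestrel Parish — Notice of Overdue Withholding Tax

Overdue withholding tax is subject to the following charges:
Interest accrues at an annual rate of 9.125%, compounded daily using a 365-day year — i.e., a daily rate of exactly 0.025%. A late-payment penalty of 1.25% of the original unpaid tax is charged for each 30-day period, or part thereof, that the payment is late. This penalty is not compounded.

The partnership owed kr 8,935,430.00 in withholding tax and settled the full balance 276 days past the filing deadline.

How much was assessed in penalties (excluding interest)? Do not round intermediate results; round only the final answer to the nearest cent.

Penalty periods: ⌈276/30⌉ = 10; penalty = 10 × 1.25% × kr 8,935,430.00 = kr 1,116,928.75

kr 1,116,928.75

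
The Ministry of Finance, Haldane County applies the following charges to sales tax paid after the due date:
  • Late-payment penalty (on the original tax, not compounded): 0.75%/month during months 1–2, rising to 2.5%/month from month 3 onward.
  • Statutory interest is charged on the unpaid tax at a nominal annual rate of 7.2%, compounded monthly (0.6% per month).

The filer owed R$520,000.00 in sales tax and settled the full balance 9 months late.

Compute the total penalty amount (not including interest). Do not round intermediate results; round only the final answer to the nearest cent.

R$98,800.00

Penalty, months 1–2: 2 × 0.75% × R$520,000.00 = R$7,800.00
Penalty, months 3–9: 7 × 2.5% × R$520,000.00 = R$91,000.00
Total penalty = R$7,800.00 + R$91,000.00 = R$98,800.00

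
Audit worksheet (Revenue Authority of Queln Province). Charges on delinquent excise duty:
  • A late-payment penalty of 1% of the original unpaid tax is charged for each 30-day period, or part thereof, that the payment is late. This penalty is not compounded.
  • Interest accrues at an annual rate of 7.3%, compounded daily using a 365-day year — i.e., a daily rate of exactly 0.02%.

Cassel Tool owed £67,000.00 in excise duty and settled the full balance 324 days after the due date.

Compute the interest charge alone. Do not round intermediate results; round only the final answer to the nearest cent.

£4,484.89

Interest: £67,000.00 × ((1 + 0.0002)^324 − 1) = £67,000.00 × 0.06693870… = £4,484.8930…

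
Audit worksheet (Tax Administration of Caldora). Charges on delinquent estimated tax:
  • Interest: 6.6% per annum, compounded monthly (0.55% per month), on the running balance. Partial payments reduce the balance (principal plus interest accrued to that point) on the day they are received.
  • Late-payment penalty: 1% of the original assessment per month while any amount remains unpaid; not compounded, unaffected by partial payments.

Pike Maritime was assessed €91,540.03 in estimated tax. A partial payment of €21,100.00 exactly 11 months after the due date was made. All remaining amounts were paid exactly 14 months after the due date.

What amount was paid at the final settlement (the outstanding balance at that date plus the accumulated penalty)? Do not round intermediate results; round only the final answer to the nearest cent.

Balance at month 11: €91,540.0300 × (1 + 0.0055)^11 = €97,233.0423…
After €21,100.00 payment: €97,233.0423… − €21,100.00 = €76,133.0423…
Balance at month 14: €76,133.0423… × (1 + 0.0055)^3 = €77,396.1593…
Penalty: 14 × 1% × €91,540.03 = €12,815.60…
Final settlement = outstanding balance + penalty = €77,396.1593… + €12,815.60… = €90,211.76

€90,211.76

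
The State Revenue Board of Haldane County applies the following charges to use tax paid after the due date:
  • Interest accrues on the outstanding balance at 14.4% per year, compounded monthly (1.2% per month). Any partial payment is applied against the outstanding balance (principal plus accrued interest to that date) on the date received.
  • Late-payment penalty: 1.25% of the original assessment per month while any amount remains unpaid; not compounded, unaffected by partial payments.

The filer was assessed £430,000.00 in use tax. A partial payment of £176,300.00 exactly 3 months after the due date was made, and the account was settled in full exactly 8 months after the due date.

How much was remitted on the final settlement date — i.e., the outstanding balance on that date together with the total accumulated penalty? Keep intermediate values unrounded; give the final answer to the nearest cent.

£328,921.06

Balance at month 3: £430,000.0000 × (1 + 0.012)^3 = £445,666.5030…
After £176,300.00 payment: £445,666.5030… − £176,300.00 = £269,366.5030…
Balance at month 8: £269,366.5030… × (1 + 0.012)^5 = £285,921.0636…
Penalty: 8 × 1.25% × £430,000.00 = £43,000.00
Final settlement = outstanding balance + penalty = £285,921.0636… + £43,000.00 = £328,921.06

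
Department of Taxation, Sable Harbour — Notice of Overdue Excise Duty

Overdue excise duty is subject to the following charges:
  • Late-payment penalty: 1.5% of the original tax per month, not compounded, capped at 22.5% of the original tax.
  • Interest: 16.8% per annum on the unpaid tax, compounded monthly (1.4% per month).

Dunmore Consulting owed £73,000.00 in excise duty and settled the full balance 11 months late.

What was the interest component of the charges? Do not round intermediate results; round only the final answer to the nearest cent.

Interest: £73,000.00 × ((1 + 0.014)^11 − 1) = £73,000.00 × 0.1652457… = £12,062.9353…

£12,062.94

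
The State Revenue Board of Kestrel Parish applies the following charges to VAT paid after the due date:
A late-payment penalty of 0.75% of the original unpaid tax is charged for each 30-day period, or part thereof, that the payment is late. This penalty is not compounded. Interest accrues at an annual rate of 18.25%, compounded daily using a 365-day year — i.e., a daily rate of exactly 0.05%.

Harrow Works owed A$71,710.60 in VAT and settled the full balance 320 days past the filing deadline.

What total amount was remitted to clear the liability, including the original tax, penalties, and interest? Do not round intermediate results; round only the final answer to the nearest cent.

Penalty periods: ⌈320/30⌉ = 11; penalty = 11 × 0.75% × A$71,710.60 = A$5,916.12…
Interest: A$71,710.60 × ((1 + 0.0005)^320 − 1) = A$71,710.60 × 0.17346395… = A$12,439.2037…
Total = A$71,710.60 + A$5,916.1245 + A$12,439.2037… = A$90,065.93

A$90,065.93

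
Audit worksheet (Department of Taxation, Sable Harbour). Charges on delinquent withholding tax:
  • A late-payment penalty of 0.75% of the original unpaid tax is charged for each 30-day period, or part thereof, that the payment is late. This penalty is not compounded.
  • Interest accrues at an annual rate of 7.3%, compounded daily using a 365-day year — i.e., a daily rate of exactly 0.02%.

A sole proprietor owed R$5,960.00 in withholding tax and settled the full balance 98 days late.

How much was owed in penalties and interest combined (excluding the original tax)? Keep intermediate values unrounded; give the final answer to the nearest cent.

R$296.76

Penalty periods: ⌈98/30⌉ = 4; penalty = 4 × 0.75% × R$5,960.00 = R$178.80
Interest: R$5,960.00 × ((1 + 0.0002)^98 − 1) = R$5,960.00 × 0.01979134… = R$117.9564…
Penalties + interest = R$178.8000 + R$117.9564… = R$296.76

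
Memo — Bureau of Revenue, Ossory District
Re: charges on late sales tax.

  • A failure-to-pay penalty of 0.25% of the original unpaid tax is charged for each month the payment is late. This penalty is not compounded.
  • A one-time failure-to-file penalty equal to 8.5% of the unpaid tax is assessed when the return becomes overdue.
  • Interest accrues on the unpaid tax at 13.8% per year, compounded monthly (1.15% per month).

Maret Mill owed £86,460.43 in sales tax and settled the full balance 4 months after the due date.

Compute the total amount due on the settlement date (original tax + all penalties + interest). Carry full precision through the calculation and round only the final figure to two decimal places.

Failure-to-file penalty: 8.5% × £86,460.43 = £7,349.14…
Failure-to-pay penalty = 0.25% × £86,460.43 × 4 mo = £864.60…
Interest: £86,460.43 × ((1 + 0.0115)^4 − 1) = £86,460.43 × 0.0467996… = £4,046.3136…
Total = £86,460.43 + £8,213.7409… + £4,046.3136… = £98,720.48

£98,720.48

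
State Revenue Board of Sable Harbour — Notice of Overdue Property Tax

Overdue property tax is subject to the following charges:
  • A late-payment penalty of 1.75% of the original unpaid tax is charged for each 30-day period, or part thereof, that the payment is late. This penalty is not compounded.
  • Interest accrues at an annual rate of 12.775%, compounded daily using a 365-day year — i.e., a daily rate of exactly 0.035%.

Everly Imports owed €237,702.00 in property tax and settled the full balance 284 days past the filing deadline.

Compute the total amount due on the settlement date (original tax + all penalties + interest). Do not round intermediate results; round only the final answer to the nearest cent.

Penalty periods: ⌈284/30⌉ = 10; penalty = 10 × 1.75% × €237,702.00 = €41,597.85
Interest: €237,702.00 × ((1 + 0.00035)^284 − 1) = €237,702.00 × 0.10448881… = €24,837.1982…
Total = €237,702.00 + €41,597.8500 + €24,837.1982… = €304,137.05

€304,137.05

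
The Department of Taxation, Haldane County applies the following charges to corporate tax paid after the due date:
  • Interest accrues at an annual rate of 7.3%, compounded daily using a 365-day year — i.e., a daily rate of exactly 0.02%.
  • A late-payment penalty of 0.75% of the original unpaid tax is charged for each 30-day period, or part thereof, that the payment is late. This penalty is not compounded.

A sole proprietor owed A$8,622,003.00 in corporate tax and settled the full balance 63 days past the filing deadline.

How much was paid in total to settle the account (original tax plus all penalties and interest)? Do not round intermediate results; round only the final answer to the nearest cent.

A$8,925,311.60

Penalty periods: ⌈63/30⌉ = 3; penalty = 3 × 0.75% × A$8,622,003.00 = A$193,995.07…
Interest: A$8,622,003.00 × ((1 + 0.0002)^63 − 1) = A$8,622,003.00 × 0.01267844… = A$109,313.5360…
Total = A$8,622,003.00 + A$193,995.0675 + A$109,313.5360… = A$8,925,311.60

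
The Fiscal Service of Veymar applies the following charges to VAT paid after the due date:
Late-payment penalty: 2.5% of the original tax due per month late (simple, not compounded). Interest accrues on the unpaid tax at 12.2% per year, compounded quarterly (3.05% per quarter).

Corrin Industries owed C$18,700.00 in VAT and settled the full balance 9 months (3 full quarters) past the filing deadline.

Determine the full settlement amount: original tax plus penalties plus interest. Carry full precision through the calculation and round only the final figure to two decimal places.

Late-payment penalty = 2.5% × C$18,700.00 × 9 mo = C$4,207.50
Interest: C$18,700.00 × ((1 + 0.0305)^3 − 1) = C$18,700.00 × 0.0943191… = C$1,763.7676…
Total = C$18,700.00 + C$4,207.5000 + C$1,763.7676… = C$24,671.27

C$24,671.27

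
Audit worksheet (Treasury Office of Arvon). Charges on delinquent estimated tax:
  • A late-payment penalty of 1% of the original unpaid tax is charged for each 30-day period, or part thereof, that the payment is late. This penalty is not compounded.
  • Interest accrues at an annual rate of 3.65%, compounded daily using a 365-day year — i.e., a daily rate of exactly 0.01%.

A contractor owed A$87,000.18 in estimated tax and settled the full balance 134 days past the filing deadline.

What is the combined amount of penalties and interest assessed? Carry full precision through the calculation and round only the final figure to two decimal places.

Penalty periods: ⌈134/30⌉ = 5; penalty = 5 × 1% × A$87,000.18 = A$4,350.01…
Interest: A$87,000.18 × ((1 + 0.0001)^134 − 1) = A$87,000.18 × 0.01348950… = A$1,173.5892…
Penalties + interest = A$4,350.0090 + A$1,173.5892… = A$5,523.60

A$5,523.60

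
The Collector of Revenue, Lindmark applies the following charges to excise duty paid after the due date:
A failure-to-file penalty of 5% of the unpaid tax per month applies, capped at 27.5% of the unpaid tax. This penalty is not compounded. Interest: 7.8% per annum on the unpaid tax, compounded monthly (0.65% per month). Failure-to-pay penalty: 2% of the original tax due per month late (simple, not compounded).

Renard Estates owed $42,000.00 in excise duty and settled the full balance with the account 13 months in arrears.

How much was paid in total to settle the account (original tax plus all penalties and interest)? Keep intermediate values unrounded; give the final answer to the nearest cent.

Failure-to-file: 13 × 5% × $42,000.00 = $27,300.00, capped at 27.5% × $42,000.00 = $11,550.00
Failure-to-pay penalty: 13 × 2% × $42,000.00 = $10,920.00
Interest: $42,000.00 × ((1 + 0.0065)^13 − 1) = $42,000.00 × 0.0878753… = $3,690.7640…
Total = $42,000.00 + $22,470.0000 + $3,690.7640… = $68,160.76

$68,160.76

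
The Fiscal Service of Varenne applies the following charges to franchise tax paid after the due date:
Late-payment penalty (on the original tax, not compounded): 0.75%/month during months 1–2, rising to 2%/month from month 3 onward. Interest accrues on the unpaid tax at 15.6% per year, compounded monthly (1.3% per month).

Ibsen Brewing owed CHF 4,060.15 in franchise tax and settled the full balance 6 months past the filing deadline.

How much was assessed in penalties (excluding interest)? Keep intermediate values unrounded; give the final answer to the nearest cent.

CHF 385.71

Penalty, months 1–2: 2 × 0.75% × CHF 4,060.15 = CHF 60.90…
Penalty, months 3–6: 4 × 2% × CHF 4,060.15 = CHF 324.81…
Total penalty = CHF 60.90… + CHF 324.81… = CHF 385.71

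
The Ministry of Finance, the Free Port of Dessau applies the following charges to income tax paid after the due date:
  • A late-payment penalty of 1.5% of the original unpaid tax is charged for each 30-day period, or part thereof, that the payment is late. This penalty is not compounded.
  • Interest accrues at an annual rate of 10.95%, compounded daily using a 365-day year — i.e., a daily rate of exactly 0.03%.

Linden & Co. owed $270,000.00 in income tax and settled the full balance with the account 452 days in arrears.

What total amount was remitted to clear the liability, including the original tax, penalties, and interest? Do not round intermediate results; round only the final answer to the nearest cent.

$374,004.11

Penalty periods: ⌈452/30⌉ = 16; penalty = 16 × 1.5% × $270,000.00 = $64,800.00
Interest: $270,000.00 × ((1 + 0.0003)^452 − 1) = $270,000.00 × 0.14520042… = $39,204.1144…
Total = $270,000.00 + $64,800.0000 + $39,204.1144… = $374,004.11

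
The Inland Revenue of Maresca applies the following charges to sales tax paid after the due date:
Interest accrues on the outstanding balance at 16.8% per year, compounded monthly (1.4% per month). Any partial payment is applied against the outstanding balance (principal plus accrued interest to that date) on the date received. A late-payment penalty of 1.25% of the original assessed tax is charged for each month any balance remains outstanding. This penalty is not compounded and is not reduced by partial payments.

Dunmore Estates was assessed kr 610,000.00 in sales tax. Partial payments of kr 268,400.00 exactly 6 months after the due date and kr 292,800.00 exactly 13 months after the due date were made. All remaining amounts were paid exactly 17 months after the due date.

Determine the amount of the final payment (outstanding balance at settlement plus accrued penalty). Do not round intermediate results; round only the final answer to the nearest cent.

kr 279,964.93

Balance at month 6: kr 610,000.0000 × (1 + 0.014)^6 = kr 663,067.2303…
After kr 268,400.00 payment: kr 663,067.2303… − kr 268,400.00 = kr 394,667.2303…
Balance at month 13: kr 394,667.2303… × (1 + 0.014)^7 = kr 435,007.5081…
After kr 292,800.00 payment: kr 435,007.5081… − kr 292,800.00 = kr 142,207.5081…
Balance at month 17: kr 142,207.5081… × (1 + 0.014)^4 = kr 150,339.9310…
Penalty: 17 × 1.25% × kr 610,000.00 = kr 129,625.00
Final settlement = outstanding balance + penalty = kr 150,339.9310… + kr 129,625.00 = kr 279,964.93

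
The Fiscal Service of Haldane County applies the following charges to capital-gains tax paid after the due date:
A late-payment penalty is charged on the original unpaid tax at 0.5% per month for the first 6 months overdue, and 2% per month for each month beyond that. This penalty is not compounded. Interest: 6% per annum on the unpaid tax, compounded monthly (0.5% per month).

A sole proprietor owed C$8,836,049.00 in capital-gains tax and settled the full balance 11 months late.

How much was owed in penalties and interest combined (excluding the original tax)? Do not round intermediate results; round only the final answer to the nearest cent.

C$1,647,002.71

Penalty, months 1–6: 6 × 0.5% × C$8,836,049.00 = C$265,081.47
Penalty, months 7–11: 5 × 2% × C$8,836,049.00 = C$883,604.90
Interest: C$8,836,049.00 × ((1 + 0.005)^11 − 1) = C$8,836,049.00 × 0.0563958… = C$498,316.3411…
Penalties + interest = C$1,148,686.3700 + C$498,316.3411… = C$1,647,002.71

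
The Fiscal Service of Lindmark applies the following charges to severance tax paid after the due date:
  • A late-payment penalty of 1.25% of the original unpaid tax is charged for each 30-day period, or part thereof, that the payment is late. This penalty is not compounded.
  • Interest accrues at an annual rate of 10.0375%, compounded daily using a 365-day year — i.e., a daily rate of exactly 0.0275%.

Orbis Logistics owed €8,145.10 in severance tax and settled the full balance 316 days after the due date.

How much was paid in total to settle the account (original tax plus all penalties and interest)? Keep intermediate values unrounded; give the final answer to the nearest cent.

€10,004.42

Penalty periods: ⌈316/30⌉ = 11; penalty = 11 × 1.25% × €8,145.10 = €1,119.95…
Interest: €8,145.10 × ((1 + 0.000275)^316 − 1) = €8,145.10 × 0.09077456… = €739.3679…
Total = €8,145.10 + €1,119.9513… + €739.3679… = €10,004.42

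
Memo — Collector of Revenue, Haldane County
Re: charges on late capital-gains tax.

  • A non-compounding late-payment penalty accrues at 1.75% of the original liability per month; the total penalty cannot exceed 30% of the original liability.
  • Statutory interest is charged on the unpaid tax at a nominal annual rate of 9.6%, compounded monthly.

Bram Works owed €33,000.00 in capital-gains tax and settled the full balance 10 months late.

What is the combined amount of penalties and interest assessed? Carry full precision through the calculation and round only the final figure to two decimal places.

€8,512.10

Penalty: 10 × 1.75% × €33,000.00 = €5,775.00 (below the 30% cap of €9,900.00)
Interest (9.6%/yr ÷ 12 = 0.8%/month): €33,000.00 × ((1 + 0.008)^10 − 1) = €2,737.0962…
Penalties + interest = €5,775.0000 + €2,737.0962… = €8,512.10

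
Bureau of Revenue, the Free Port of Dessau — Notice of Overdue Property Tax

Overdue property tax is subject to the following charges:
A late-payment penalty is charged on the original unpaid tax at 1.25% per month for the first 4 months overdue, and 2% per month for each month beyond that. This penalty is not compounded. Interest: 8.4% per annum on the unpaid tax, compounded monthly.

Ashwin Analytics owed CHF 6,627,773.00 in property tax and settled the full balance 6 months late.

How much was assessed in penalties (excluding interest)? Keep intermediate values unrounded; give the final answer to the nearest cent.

Penalty, months 1–4: 4 × 1.25% × CHF 6,627,773.00 = CHF 331,388.65
Penalty, months 5–6: 2 × 2% × CHF 6,627,773.00 = CHF 265,110.92
Total penalty = CHF 331,388.65 + CHF 265,110.92 = CHF 596,499.57

CHF 596,499.57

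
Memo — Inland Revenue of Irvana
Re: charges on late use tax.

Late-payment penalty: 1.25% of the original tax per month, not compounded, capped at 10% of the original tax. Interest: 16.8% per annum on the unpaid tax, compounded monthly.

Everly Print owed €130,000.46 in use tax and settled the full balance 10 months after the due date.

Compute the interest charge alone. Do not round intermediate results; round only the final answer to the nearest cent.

€19,390.54

Interest (16.8%/yr ÷ 12 = 1.4%/month): €130,000.46 × ((1 + 0.014)^10 − 1) = €19,390.5416…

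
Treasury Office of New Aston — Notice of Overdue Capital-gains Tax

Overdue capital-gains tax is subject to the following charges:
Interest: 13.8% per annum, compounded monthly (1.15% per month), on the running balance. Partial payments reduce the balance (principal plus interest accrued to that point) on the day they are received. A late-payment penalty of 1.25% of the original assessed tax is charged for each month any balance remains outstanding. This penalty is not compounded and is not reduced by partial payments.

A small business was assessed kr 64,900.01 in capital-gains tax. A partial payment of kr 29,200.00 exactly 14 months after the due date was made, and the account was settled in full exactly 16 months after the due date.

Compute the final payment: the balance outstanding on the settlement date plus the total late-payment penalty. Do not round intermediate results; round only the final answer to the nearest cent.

Balance at month 14: kr 64,900.0100 × (1 + 0.0115)^14 = kr 76,167.0584…
After kr 29,200.00 payment: kr 76,167.0584… − kr 29,200.00 = kr 46,967.0584…
Balance at month 16: kr 46,967.0584… × (1 + 0.0115)^2 = kr 48,053.5121…
Penalty: 16 × 1.25% × kr 64,900.01 = kr 12,980.00…
Final settlement = outstanding balance + penalty = kr 48,053.5121… + kr 12,980.00… = kr 61,033.51

kr 61,033.51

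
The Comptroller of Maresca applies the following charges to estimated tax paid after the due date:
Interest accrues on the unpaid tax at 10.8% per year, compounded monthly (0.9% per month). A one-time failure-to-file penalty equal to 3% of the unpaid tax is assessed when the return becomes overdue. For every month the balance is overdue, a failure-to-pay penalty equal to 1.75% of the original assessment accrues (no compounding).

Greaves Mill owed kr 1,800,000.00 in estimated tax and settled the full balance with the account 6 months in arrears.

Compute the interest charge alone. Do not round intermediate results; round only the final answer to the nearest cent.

kr 99,413.42

Interest: kr 1,800,000.00 × ((1 + 0.009)^6 − 1) = kr 1,800,000.00 × 0.0552297… = kr 99,413.4218…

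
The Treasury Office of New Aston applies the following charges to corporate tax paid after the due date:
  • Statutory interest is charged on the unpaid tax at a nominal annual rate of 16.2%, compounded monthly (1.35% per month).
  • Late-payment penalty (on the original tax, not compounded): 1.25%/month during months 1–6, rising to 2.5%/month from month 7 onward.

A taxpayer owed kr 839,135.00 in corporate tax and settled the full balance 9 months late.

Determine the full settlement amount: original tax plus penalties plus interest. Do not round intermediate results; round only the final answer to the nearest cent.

Penalty, months 1–6: 6 × 1.25% × kr 839,135.00 = kr 62,935.13…
Penalty, months 7–9: 3 × 2.5% × kr 839,135.00 = kr 62,935.13…
Interest: kr 839,135.00 × ((1 + 0.0135)^9 − 1) = kr 839,135.00 × 0.1282719… = kr 107,637.4522…
Total = kr 839,135.00 + kr 125,870.2500 + kr 107,637.4522… = kr 1,072,642.70

kr 1,072,642.70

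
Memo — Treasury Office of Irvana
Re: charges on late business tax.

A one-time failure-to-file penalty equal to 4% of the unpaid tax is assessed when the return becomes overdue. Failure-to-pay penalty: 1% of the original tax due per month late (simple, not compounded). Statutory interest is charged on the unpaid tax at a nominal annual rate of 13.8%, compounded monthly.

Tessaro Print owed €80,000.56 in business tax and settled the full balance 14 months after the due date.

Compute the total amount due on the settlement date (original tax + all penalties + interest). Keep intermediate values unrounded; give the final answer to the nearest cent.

€108,289.26

Failure-to-file penalty: 4% × €80,000.56 = €3,200.02…
Failure-to-pay penalty = 1% × €80,000.56 × 14 mo = €11,200.08…
Interest (13.8%/yr ÷ 12 = 1.15%/month): €80,000.56 × ((1 + 0.0115)^14 − 1) = €13,888.5985…
Total = €80,000.56 + €14,400.1008 + €13,888.5985… = €108,289.26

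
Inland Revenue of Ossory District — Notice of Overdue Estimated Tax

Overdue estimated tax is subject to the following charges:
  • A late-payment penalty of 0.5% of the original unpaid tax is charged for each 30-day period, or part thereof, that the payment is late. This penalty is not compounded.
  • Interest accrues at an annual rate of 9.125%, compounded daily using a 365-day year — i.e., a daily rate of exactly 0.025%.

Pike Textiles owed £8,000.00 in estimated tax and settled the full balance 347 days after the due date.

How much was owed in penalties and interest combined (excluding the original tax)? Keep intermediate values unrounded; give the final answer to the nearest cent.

£1,204.90

Penalty periods: ⌈347/30⌉ = 12; penalty = 12 × 0.5% × £8,000.00 = £480.00
Interest: £8,000.00 × ((1 + 0.00025)^347 − 1) = £8,000.00 × 0.09061217… = £724.8973…
Penalties + interest = £480.0000 + £724.8973… = £1,204.90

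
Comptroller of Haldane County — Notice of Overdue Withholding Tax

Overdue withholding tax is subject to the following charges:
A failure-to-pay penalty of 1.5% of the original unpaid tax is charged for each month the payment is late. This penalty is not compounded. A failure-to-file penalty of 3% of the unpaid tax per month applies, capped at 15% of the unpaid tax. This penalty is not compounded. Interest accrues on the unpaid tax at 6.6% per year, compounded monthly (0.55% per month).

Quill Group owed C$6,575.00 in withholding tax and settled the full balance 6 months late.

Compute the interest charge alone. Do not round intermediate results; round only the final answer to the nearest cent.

Interest: C$6,575.00 × ((1 + 0.0055)^6 − 1) = C$6,575.00 × 0.0334571… = C$219.9804…

C$219.98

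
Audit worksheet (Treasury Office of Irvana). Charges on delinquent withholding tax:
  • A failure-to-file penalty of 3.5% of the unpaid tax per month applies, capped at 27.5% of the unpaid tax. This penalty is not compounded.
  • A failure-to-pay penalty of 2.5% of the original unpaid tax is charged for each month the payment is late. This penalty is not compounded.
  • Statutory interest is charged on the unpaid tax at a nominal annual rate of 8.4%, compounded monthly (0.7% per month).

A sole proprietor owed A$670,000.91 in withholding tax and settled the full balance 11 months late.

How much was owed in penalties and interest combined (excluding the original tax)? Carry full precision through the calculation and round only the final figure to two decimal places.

A$421,934.68

Failure-to-file: 11 × 3.5% × A$670,000.91 = A$257,950.35…, capped at 27.5% × A$670,000.91 = A$184,250.25…
Failure-to-pay penalty: 11 × 2.5% × A$670,000.91 = A$184,250.25…
Interest: A$670,000.91 × ((1 + 0.007)^11 − 1) = A$670,000.91 × 0.0797524… = A$53,434.1773…
Penalties + interest = A$368,500.5005 + A$53,434.1773… = A$421,934.68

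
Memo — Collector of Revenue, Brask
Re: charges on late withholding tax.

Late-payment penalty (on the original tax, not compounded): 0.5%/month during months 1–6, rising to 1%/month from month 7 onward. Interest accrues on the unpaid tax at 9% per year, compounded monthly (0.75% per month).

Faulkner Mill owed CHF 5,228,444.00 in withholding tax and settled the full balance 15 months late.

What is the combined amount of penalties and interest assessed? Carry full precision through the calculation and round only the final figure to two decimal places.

Penalty, months 1–6: 6 × 0.5% × CHF 5,228,444.00 = CHF 156,853.32
Penalty, months 7–15: 9 × 1% × CHF 5,228,444.00 = CHF 470,559.96
Interest: CHF 5,228,444.00 × ((1 + 0.0075)^15 − 1) = CHF 5,228,444.00 × 0.1186026… = CHF 620,107.0222…
Penalties + interest = CHF 627,413.2800 + CHF 620,107.0222… = CHF 1,247,520.30

CHF 1,247,520.30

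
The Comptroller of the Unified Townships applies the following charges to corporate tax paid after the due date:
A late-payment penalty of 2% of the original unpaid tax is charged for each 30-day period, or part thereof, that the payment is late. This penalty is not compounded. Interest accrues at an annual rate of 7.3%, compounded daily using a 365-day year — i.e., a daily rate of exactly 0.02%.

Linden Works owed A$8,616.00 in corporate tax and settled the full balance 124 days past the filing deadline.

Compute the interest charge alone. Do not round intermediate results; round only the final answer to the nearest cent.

A$216.33

Interest: A$8,616.00 × ((1 + 0.0002)^124 − 1) = A$8,616.00 × 0.02510754… = A$216.3265…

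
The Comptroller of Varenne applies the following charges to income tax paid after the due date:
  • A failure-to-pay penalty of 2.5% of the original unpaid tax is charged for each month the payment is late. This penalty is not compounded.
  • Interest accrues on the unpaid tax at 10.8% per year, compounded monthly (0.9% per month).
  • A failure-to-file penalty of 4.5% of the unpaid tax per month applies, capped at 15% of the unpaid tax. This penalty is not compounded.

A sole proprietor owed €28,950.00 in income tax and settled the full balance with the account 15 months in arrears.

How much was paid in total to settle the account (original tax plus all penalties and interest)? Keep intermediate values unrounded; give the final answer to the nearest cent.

€48,313.09

Failure-to-file: 15 × 4.5% × €28,950.00 = €19,541.25, capped at 15% × €28,950.00 = €4,342.50
Failure-to-pay penalty = 2.5% × €28,950.00 × 15 mo = €10,856.25
Interest: €28,950.00 × ((1 + 0.009)^15 − 1) = €28,950.00 × 0.1438458… = €4,164.3368…
Total = €28,950.00 + €15,198.7500 + €4,164.3368… = €48,313.09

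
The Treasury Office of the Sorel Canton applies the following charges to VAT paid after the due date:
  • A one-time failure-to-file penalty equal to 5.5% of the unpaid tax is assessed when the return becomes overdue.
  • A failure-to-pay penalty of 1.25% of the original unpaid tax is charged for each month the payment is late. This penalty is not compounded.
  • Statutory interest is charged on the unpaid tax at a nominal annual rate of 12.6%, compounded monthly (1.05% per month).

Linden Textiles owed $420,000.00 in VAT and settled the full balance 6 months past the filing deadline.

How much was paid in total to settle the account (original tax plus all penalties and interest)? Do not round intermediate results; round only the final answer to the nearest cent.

Failure-to-file penalty: 5.5% × $420,000.00 = $23,100.00
Failure-to-pay penalty: 6 × 1.25% × $420,000.00 = $31,500.00
Interest: $420,000.00 × ((1 + 0.0105)^6 − 1) = $420,000.00 × 0.0646771… = $27,164.3759…
Total = $420,000.00 + $54,600.0000 + $27,164.3759… = $501,764.38

$501,764.38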